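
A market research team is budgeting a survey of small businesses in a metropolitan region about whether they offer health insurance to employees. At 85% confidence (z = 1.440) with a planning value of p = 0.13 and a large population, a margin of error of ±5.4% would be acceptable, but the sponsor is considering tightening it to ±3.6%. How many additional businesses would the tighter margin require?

At ±5.4%: n = 1.440² × 0.1131 / 0.054² ≈ 80.43 → 81.
At ±3.6%: n = 1.440² × 0.1131 / 0.036² ≈ 180.96 → 181.
Additional respondents: 181 − 81 = 100.

100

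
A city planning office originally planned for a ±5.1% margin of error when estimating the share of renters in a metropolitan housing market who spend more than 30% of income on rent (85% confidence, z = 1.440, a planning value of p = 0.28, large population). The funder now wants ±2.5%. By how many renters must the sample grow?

At ±5.1%: n = 1.440² × 0.2016 / 0.051² ≈ 160.72 → 161.
At ±2.5%: n = 1.440² × 0.2016 / 0.025² ≈ 668.86 → 669.
Additional respondents: 669 − 161 = 508.

508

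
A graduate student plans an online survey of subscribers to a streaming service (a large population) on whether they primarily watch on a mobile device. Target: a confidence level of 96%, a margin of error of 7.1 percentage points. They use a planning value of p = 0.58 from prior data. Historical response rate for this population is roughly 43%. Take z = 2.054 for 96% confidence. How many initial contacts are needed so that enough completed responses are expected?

475

Completed interviews needed: n₀ = 2.054² × 0.2436 / 0.071² ≈ 203.87 → 204.
At a 43% response rate, contacts needed = 204 / 0.43 ≈ 474.42 → 475.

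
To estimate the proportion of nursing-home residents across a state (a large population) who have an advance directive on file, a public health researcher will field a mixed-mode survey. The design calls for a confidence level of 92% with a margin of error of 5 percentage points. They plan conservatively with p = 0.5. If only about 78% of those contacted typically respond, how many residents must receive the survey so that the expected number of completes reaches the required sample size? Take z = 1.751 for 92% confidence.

394

Completed interviews needed: n₀ = 1.751² × 0.2500 / 0.050² ≈ 306.60 → 307.
At a 78% response rate, contacts needed = 307 / 0.78 ≈ 393.59 → 394.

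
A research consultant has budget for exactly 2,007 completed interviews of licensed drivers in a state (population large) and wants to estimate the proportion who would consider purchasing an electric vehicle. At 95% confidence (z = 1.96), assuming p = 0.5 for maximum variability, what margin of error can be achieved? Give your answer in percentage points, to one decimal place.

SE(p̂) = √[p(1−p)/n] = √[0.2500/2007] = 0.01116.
E = z × SE = 1.96 × 0.01116 = 0.02188, or 2.2 percentage points.

2.2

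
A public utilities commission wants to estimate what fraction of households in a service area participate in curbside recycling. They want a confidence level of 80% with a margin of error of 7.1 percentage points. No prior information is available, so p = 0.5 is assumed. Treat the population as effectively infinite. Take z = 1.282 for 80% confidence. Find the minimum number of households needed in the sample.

With p = 0.5, p(1−p) = 0.25.
n = z²·p(1−p)/E² = 1.282² × 0.2500 / 0.071² = 1.6435 × 0.2500 / 0.005041 ≈ 81.51.
Rounding up gives n = 82.

82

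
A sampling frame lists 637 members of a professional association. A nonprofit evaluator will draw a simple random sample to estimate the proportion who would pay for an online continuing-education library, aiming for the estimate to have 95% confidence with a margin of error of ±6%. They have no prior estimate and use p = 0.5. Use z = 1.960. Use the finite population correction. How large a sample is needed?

189

Unadjusted: n₀ = 1.960² × 0.50 × 0.50 / 0.060² ≈ 266.78, so n₀ = 267.
Finite population correction with N = 637: n = n₀ / (1 + (n₀−1)/N) = 267 / (1 + 266/637) = 267 / 1.4176 ≈ 188.35.
Rounding up, n = 189.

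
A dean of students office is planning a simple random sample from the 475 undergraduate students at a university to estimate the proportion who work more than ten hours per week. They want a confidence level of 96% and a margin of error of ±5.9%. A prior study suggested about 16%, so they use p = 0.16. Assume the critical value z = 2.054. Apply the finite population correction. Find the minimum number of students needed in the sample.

122

Unadjusted: n₀ = 2.054² × 0.16 × 0.84 / 0.059² ≈ 162.89, so n₀ = 163.
Finite population correction with N = 475: n = n₀ / (1 + (n₀−1)/N) = 163 / (1 + 162/475) = 163 / 1.3411 ≈ 121.55.
Rounding up, n = 122.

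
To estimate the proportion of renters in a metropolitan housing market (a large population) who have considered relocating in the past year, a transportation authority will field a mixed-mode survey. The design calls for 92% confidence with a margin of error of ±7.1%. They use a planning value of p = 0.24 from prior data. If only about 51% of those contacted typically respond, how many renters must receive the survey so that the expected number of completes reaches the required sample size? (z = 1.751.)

Completed interviews needed: n₀ = 1.751² × 0.1824 / 0.071² ≈ 110.94 → 111.
At a 51% response rate, contacts needed = 111 / 0.51 ≈ 217.65 → 218.

218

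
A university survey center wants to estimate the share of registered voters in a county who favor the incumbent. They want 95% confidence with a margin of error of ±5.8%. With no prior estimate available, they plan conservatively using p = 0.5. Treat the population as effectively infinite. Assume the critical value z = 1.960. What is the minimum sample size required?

With p = 0.5, p(1−p) = 0.25.
n = z²·p(1−p)/E² = 1.960² × 0.2500 / 0.058² = 3.8416 × 0.2500 / 0.003364 ≈ 285.49.
Rounding up gives n = 286.

286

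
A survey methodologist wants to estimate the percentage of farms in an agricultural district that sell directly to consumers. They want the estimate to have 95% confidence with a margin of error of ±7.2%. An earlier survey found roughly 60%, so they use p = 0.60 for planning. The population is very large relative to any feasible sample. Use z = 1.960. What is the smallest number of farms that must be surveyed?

With p = 0.60, p(1−p) = 0.2400.
n = z²·p(1−p)/E² = 1.960² × 0.2400 / 0.072² = 3.8416 × 0.2400 / 0.005184 ≈ 177.85.
Rounding up gives n = 178.

178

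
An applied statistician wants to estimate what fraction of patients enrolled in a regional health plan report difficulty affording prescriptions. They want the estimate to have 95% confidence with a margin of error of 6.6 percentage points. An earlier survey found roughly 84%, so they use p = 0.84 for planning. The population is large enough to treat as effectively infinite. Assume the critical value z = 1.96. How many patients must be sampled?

119

With p = 0.84, p(1−p) = 0.1344.
n = z²·p(1−p)/E² = 1.96² × 0.1344 / 0.066² = 3.8416 × 0.1344 / 0.004356 ≈ 118.53.
Rounding up gives n = 119.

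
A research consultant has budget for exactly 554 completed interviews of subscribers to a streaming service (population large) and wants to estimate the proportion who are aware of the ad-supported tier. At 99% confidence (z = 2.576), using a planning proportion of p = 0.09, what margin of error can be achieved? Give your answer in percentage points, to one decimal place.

SE(p̂) = √[p(1−p)/n] = √[0.0819/554] = 0.01216.
E = z × SE = 2.576 × 0.01216 = 0.03132, or 3.1 percentage points.

3.1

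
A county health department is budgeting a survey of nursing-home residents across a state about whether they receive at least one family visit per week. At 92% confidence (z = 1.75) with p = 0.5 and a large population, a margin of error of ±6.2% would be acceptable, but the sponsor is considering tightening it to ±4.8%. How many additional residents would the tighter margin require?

At ±6.2%: n = 1.75² × 0.2500 / 0.062² ≈ 199.17 → 200.
At ±4.8%: n = 1.75² × 0.2500 / 0.048² ≈ 332.30 → 333.
Additional respondents: 333 − 200 = 133.

133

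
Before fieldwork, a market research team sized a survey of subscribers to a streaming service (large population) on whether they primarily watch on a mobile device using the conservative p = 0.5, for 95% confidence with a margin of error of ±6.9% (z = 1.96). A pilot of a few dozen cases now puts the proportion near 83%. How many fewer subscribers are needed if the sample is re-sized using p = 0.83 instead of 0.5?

Conservative (p = 0.5): n = 1.96² × 0.25 / 0.069² ≈ 201.72 → 202.
Using p = 0.83: p(1−p) = 0.1411, so n = 1.96² × 0.1411 / 0.069² ≈ 113.85 → 114.
Reduction: 202 − 114 = 88.

88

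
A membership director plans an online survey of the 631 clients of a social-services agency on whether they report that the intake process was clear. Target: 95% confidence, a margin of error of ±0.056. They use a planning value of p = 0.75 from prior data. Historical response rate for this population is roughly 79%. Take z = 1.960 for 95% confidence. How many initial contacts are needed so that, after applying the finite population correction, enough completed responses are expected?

Completed interviews needed (unadjusted): n₀ = 1.960² × 0.1875 / 0.056² ≈ 229.69 → 230.
FPC for N = 631: n = 230 / (1 + 229/631) = 230 / 1.3629 ≈ 168.76 → 169.
At a 79% response rate, contacts needed = 169 / 0.79 ≈ 213.92 → 214.

214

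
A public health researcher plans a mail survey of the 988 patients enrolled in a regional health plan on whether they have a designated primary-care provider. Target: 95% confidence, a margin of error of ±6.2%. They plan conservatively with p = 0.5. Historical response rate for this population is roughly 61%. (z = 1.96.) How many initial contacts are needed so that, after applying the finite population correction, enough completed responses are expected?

Completed interviews needed (unadjusted): n₀ = 1.96² × 0.2500 / 0.062² ≈ 249.84 → 250.
FPC for N = 988: n = 250 / (1 + 249/988) = 250 / 1.2520 ≈ 199.68 → 200.
At a 61% response rate, contacts needed = 200 / 0.61 ≈ 327.87 → 328.

328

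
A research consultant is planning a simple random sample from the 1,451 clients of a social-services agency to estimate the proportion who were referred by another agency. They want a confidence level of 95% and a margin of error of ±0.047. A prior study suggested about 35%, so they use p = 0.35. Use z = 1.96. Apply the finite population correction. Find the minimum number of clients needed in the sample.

312

Unadjusted: n₀ = 1.96² × 0.35 × 0.65 / 0.047² ≈ 395.64, so n₀ = 396.
Finite population correction with N = 1,451: n = n₀ / (1 + (n₀−1)/N) = 396 / (1 + 395/1451) = 396 / 1.2722 ≈ 311.27.
Rounding up, n = 312.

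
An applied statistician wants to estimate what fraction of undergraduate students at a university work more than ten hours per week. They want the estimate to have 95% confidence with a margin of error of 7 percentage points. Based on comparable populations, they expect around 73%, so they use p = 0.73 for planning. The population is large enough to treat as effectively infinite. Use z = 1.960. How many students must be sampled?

155

With p = 0.73, p(1−p) = 0.1971.
n = z²·p(1−p)/E² = 1.960² × 0.1971 / 0.070² = 3.8416 × 0.1971 / 0.004900 ≈ 154.53.
Rounding up gives n = 155.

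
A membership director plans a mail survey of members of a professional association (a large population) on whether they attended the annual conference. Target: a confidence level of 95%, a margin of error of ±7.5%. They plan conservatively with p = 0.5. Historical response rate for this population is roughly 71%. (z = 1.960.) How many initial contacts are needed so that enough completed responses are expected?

241

Completed interviews needed: n₀ = 1.960² × 0.2500 / 0.075² ≈ 170.74 → 171.
At a 71% response rate, contacts needed = 171 / 0.71 ≈ 240.85 → 241.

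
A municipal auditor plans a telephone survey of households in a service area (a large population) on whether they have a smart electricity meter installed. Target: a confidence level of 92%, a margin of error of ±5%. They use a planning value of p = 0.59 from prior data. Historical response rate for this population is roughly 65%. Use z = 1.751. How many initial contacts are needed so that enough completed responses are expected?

Completed interviews needed: n₀ = 1.751² × 0.2419 / 0.050² ≈ 296.67 → 297.
At a 65% response rate, contacts needed = 297 / 0.65 ≈ 456.92 → 457.

457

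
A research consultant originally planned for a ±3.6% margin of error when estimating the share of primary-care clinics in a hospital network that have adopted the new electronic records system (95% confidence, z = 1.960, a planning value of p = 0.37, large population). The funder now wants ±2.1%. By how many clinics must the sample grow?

At ±3.6%: n = 1.960² × 0.2331 / 0.036² ≈ 690.95 → 691.
At ±2.1%: n = 1.960² × 0.2331 / 0.021² ≈ 2030.56 → 2031.
Additional respondents: 2031 − 691 = 1340.

1340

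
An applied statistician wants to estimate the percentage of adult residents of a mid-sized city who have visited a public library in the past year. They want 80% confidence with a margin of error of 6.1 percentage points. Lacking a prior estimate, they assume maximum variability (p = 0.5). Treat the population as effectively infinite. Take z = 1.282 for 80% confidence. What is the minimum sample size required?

111

With p = 0.5, p(1−p) = 0.25.
n = z²·p(1−p)/E² = 1.282² × 0.2500 / 0.061² = 1.6435 × 0.2500 / 0.003721 ≈ 110.42.
Rounding up gives n = 111.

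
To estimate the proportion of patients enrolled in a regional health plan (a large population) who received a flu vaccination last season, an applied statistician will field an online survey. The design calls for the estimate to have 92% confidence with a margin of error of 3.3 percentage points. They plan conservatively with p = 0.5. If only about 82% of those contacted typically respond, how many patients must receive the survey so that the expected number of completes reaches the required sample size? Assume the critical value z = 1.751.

Completed interviews needed: n₀ = 1.751² × 0.2500 / 0.033² ≈ 703.86 → 704.
At an 82% response rate, contacts needed = 704 / 0.82 ≈ 858.54 → 859.

859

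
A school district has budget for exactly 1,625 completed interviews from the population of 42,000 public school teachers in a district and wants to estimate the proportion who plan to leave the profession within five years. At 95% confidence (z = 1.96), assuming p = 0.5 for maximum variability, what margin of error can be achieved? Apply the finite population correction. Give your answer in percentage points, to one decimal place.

Finite-population factor: (N−n)/(N−1) = (42000−1625)/(42000−1) = 0.9613.
SE(p̂) = √[p(1−p)/n · (N−n)/(N−1)] = √[0.2500/1625 × 0.9613] = 0.01216.
E = z × SE = 1.96 × 0.01216 = 0.02384 ≈ 2.4 percentage points.

2.4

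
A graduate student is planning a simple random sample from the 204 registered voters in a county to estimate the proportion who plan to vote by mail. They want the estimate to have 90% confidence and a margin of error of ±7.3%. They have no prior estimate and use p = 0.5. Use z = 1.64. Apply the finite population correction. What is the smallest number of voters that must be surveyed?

79

Unadjusted: n₀ = 1.64² × 0.50 × 0.50 / 0.073² ≈ 126.18, so n₀ = 127.
Finite population correction with N = 204: n = n₀ / (1 + (n₀−1)/N) = 127 / (1 + 126/204) = 127 / 1.6176 ≈ 78.51.
Rounding up, n = 79.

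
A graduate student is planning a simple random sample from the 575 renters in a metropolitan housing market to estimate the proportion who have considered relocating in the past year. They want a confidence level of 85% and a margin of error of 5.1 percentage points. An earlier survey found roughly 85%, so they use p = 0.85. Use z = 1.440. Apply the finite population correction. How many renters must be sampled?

87

Unadjusted: n₀ = 1.440² × 0.85 × 0.15 / 0.051² ≈ 101.65, so n₀ = 102.
Finite population correction with N = 575: n = n₀ / (1 + (n₀−1)/N) = 102 / (1 + 101/575) = 102 / 1.1757 ≈ 86.76.
Rounding up, n = 87.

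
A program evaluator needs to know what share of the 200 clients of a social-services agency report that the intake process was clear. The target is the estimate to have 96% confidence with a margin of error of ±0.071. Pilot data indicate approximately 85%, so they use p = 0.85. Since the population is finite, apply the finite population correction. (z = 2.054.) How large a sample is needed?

70

Unadjusted: n₀ = 2.054² × 0.85 × 0.15 / 0.071² ≈ 106.71, so n₀ = 107.
Finite population correction with N = 200: n = n₀ / (1 + (n₀−1)/N) = 107 / (1 + 106/200) = 107 / 1.5300 ≈ 69.93.
Rounding up, n = 70.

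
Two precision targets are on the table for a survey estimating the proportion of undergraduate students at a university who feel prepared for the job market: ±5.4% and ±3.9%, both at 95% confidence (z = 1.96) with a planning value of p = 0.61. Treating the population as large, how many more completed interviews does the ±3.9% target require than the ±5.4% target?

At ±5.4%: n = 1.96² × 0.2379 / 0.054² ≈ 313.41 → 314.
At ±3.9%: n = 1.96² × 0.2379 / 0.039² ≈ 600.87 → 601.
Additional respondents: 601 − 314 = 287.

287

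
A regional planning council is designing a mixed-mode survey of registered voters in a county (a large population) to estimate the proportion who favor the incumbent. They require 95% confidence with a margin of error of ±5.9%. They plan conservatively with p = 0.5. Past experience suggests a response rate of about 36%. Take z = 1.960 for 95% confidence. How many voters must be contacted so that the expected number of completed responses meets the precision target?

767

Completed interviews needed: n₀ = 1.960² × 0.2500 / 0.059² ≈ 275.90 → 276.
At a 36% response rate, contacts needed = 276 / 0.36 ≈ 766.67 → 767.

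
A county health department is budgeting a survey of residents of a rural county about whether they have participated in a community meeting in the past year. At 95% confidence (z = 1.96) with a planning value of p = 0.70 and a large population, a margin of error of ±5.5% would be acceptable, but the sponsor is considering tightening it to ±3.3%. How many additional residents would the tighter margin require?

474

At ±5.5%: n = 1.96² × 0.2100 / 0.055² ≈ 266.69 → 267.
At ±3.3%: n = 1.96² × 0.2100 / 0.033² ≈ 740.80 → 741.
Additional respondents: 741 − 267 = 474.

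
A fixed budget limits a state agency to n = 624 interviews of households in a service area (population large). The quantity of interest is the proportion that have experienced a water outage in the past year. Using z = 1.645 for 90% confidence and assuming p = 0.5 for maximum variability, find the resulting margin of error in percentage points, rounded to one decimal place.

3.3

SE(p̂) = √[p(1−p)/n] = √[0.2500/624] = 0.02002.
E = z × SE = 1.645 × 0.02002 = 0.03293, or 3.3 percentage points.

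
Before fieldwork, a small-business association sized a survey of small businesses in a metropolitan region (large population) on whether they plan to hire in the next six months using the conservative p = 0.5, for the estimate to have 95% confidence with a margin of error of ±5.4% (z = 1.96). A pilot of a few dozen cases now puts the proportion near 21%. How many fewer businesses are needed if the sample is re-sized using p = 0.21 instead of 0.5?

Conservative (p = 0.5): n = 1.96² × 0.25 / 0.054² ≈ 329.36 → 330.
Using p = 0.21: p(1−p) = 0.1659, so n = 1.96² × 0.1659 / 0.054² ≈ 218.56 → 219.
Reduction: 330 − 219 = 111.

111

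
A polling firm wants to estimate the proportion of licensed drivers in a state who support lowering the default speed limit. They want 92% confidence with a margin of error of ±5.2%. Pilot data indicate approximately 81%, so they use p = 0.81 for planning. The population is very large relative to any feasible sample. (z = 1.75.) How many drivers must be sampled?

175

With p = 0.81, p(1−p) = 0.1539.
n = z²·p(1−p)/E² = 1.75² × 0.1539 / 0.052² = 3.0625 × 0.1539 / 0.002704 ≈ 174.30.
Rounding up gives n = 175.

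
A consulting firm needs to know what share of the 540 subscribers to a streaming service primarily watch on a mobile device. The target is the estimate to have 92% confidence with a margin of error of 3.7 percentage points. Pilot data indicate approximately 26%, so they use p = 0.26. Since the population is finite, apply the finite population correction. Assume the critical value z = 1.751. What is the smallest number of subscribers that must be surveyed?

Unadjusted: n₀ = 1.751² × 0.26 × 0.74 / 0.037² ≈ 430.90, so n₀ = 431.
Finite population correction with N = 540: n = n₀ / (1 + (n₀−1)/N) = 431 / (1 + 430/540) = 431 / 1.7963 ≈ 239.94.
Rounding up, n = 240.

240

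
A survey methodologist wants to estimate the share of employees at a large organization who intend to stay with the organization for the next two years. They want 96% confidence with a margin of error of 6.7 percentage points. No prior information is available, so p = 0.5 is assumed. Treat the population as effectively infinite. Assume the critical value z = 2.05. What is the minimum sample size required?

235

With p = 0.5, p(1−p) = 0.25.
n = z²·p(1−p)/E² = 2.05² × 0.2500 / 0.067² = 4.2025 × 0.2500 / 0.004489 ≈ 234.04.
Rounding up gives n = 235.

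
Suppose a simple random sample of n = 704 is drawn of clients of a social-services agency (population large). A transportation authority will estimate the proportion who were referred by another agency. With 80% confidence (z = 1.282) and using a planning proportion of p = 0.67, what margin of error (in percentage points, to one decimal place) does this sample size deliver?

2.3

SE(p̂) = √[p(1−p)/n] = √[0.2211/704] = 0.01772.
E = z × SE = 1.282 × 0.01772 = 0.02272, or 2.3 percentage points.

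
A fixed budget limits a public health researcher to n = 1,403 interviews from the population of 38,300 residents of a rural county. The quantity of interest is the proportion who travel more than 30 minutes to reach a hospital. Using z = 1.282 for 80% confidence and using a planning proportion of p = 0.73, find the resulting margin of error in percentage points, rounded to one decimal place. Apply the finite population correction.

Finite-population factor: (N−n)/(N−1) = (38300−1403)/(38300−1) = 0.9634.
SE(p̂) = √[p(1−p)/n · (N−n)/(N−1)] = √[0.1971/1403 × 0.9634] = 0.01163.
E = z × SE = 1.282 × 0.01163 = 0.01491 ≈ 1.5 percentage points.

1.5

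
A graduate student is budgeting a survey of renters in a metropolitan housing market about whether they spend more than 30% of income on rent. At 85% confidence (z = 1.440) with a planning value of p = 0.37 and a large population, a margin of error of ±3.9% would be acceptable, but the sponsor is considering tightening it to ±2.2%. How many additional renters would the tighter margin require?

681

At ±3.9%: n = 1.440² × 0.2331 / 0.039² ≈ 317.79 → 318.
At ±2.2%: n = 1.440² × 0.2331 / 0.022² ≈ 998.67 → 999.
Additional respondents: 999 − 318 = 681.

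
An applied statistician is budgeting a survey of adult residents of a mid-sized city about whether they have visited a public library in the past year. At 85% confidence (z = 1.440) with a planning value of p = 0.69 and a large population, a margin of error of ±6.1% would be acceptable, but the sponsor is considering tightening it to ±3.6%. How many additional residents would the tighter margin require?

At ±6.1%: n = 1.440² × 0.2139 / 0.061² ≈ 119.20 → 120.
At ±3.6%: n = 1.440² × 0.2139 / 0.036² ≈ 342.24 → 343.
Additional respondents: 343 − 120 = 223.

223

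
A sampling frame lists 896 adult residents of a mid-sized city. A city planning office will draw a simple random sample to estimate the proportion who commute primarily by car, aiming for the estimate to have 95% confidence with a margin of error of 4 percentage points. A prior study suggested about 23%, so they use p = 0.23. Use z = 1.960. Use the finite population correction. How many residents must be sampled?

289

Unadjusted: n₀ = 1.960² × 0.23 × 0.77 / 0.040² ≈ 425.22, so n₀ = 426.
Finite population correction with N = 896: n = n₀ / (1 + (n₀−1)/N) = 426 / (1 + 425/896) = 426 / 1.4743 ≈ 288.94.
Rounding up, n = 289.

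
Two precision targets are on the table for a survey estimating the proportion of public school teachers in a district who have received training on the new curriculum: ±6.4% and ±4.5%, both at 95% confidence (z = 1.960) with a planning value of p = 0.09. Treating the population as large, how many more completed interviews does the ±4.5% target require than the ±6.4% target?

79

At ±6.4%: n = 1.960² × 0.0819 / 0.064² ≈ 76.81 → 77.
At ±4.5%: n = 1.960² × 0.0819 / 0.045² ≈ 155.37 → 156.
Additional respondents: 156 − 77 = 79.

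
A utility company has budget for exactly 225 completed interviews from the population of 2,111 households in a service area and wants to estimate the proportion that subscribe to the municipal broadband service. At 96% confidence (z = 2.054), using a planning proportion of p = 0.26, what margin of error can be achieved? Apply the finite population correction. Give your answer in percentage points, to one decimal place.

Finite-population factor: (N−n)/(N−1) = (2111−225)/(2111−1) = 0.8938.
SE(p̂) = √[p(1−p)/n · (N−n)/(N−1)] = √[0.1924/225 × 0.8938] = 0.02765.
E = z × SE = 2.054 × 0.02765 = 0.05679 ≈ 5.7 percentage points.

5.7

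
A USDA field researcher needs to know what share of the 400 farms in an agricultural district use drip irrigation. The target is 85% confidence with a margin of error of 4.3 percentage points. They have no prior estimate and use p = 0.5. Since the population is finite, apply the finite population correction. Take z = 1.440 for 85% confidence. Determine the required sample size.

166

Unadjusted: n₀ = 1.440² × 0.50 × 0.50 / 0.043² ≈ 280.37, so n₀ = 281.
Finite population correction with N = 400: n = n₀ / (1 + (n₀−1)/N) = 281 / (1 + 280/400) = 281 / 1.7000 ≈ 165.29.
Rounding up, n = 166.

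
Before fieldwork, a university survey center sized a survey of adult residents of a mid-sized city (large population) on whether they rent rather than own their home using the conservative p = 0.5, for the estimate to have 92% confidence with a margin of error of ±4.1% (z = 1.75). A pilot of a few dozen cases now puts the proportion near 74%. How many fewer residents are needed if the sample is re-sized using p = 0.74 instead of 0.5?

105

Conservative (p = 0.5): n = 1.75² × 0.25 / 0.041² ≈ 455.46 → 456.
Using p = 0.74: p(1−p) = 0.1924, so n = 1.75² × 0.1924 / 0.041² ≈ 350.52 → 351.
Reduction: 456 − 351 = 105.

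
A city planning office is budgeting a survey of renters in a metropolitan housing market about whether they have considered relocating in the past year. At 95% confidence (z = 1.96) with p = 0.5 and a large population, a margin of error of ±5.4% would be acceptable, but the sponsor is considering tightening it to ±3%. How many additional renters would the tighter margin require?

At ±5.4%: n = 1.96² × 0.2500 / 0.054² ≈ 329.36 → 330.
At ±3%: n = 1.96² × 0.2500 / 0.030² ≈ 1067.11 → 1068.
Additional respondents: 1068 − 330 = 738.

738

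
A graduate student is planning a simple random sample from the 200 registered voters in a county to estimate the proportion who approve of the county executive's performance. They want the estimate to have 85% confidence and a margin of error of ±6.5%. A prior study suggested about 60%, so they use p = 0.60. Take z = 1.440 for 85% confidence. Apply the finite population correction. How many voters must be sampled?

Unadjusted: n₀ = 1.440² × 0.60 × 0.40 / 0.065² ≈ 117.79, so n₀ = 118.
Finite population correction with N = 200: n = n₀ / (1 + (n₀−1)/N) = 118 / (1 + 117/200) = 118 / 1.5850 ≈ 74.45.
Rounding up, n = 75.

75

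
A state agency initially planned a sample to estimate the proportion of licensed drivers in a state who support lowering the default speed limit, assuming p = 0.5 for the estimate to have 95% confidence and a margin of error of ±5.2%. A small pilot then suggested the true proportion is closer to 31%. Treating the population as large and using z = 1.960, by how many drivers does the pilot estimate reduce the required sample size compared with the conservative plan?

Conservative (p = 0.5): n = 1.960² × 0.25 / 0.052² ≈ 355.18 → 356.
Using p = 0.31: p(1−p) = 0.2139, so n = 1.960² × 0.2139 / 0.052² ≈ 303.89 → 304.
Reduction: 356 − 304 = 52.

52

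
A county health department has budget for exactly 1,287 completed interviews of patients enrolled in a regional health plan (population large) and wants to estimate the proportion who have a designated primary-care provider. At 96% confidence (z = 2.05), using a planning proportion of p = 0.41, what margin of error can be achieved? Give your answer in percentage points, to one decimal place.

2.8

SE(p̂) = √[p(1−p)/n] = √[0.2419/1287] = 0.01371.
E = z × SE = 2.05 × 0.01371 = 0.02810, or 2.8 percentage points.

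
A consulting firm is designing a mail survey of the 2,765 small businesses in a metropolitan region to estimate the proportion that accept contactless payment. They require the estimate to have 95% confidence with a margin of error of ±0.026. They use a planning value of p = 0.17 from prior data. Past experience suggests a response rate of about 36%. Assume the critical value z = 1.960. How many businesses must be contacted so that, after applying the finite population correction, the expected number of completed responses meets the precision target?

Completed interviews needed (unadjusted): n₀ = 1.960² × 0.1411 / 0.026² ≈ 801.85 → 802.
FPC for N = 2,765: n = 802 / (1 + 801/2765) = 802 / 1.2897 ≈ 621.85 → 622.
At a 36% response rate, contacts needed = 622 / 0.36 ≈ 1727.78 → 1728.

1728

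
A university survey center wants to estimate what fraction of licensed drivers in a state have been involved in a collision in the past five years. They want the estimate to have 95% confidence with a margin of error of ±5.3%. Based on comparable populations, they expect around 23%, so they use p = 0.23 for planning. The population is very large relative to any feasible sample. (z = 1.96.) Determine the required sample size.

243

With p = 0.23, p(1−p) = 0.1771.
n = z²·p(1−p)/E² = 1.96² × 0.1771 / 0.053² = 3.8416 × 0.1771 / 0.002809 ≈ 242.20.
Rounding up gives n = 243.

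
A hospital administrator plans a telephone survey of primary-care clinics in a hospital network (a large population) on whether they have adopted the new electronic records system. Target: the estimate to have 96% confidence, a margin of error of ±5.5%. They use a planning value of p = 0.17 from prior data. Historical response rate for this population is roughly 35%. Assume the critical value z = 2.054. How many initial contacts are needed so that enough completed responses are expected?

Completed interviews needed: n₀ = 2.054² × 0.1411 / 0.055² ≈ 196.79 → 197.
At a 35% response rate, contacts needed = 197 / 0.35 ≈ 562.86 → 563.

563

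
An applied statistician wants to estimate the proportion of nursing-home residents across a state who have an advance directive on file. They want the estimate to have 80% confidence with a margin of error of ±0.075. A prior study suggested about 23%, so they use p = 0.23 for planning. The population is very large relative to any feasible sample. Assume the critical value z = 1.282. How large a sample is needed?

With p = 0.23, p(1−p) = 0.1771.
n = z²·p(1−p)/E² = 1.282² × 0.1771 / 0.075² = 1.6435 × 0.1771 / 0.005625 ≈ 51.75.
Rounding up gives n = 52.

52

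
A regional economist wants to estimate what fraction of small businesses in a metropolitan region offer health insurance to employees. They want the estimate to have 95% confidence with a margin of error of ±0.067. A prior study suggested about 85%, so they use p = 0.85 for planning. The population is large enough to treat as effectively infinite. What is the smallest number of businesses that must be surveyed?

For 95% confidence, z = 1.96.
With p = 0.85, p(1−p) = 0.1275.
n = z²·p(1−p)/E² = 1.96² × 0.1275 / 0.067² = 3.8416 × 0.1275 / 0.004489 ≈ 109.11.
Rounding up gives n = 110.

110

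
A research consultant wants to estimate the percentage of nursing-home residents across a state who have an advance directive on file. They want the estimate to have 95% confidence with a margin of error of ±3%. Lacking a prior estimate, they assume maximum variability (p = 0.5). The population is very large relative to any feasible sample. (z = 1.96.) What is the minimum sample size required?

With p = 0.5, p(1−p) = 0.25.
n = z²·p(1−p)/E² = 1.96² × 0.2500 / 0.030² = 3.8416 × 0.2500 / 0.000900 ≈ 1067.11.
Rounding up gives n = 1068.

1068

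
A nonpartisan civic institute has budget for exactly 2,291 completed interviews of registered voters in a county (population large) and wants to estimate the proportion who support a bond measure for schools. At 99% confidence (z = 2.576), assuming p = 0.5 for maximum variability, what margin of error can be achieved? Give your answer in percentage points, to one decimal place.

SE(p̂) = √[p(1−p)/n] = √[0.2500/2291] = 0.01045.
E = z × SE = 2.576 × 0.01045 = 0.02691, or 2.7 percentage points.

2.7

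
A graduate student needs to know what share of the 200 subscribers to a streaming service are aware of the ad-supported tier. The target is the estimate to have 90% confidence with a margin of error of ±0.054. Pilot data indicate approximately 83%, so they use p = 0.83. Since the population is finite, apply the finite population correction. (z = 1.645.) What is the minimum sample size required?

80

Unadjusted: n₀ = 1.645² × 0.83 × 0.17 / 0.054² ≈ 130.94, so n₀ = 131.
Finite population correction with N = 200: n = n₀ / (1 + (n₀−1)/N) = 131 / (1 + 130/200) = 131 / 1.6500 ≈ 79.39.
Rounding up, n = 80.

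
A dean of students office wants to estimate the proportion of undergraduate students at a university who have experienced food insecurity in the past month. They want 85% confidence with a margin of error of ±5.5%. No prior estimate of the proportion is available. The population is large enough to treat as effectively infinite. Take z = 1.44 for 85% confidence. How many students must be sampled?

172

With no prior estimate, use p = 0.5, giving p(1−p) = 0.25.
n = z²·p(1−p)/E² = 1.44² × 0.2500 / 0.055² = 2.0736 × 0.2500 / 0.003025 ≈ 171.37.
Rounding up gives n = 172.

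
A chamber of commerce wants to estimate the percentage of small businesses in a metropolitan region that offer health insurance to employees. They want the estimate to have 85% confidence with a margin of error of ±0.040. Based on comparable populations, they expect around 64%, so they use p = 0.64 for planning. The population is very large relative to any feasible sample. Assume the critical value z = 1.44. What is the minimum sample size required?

299

With p = 0.64, p(1−p) = 0.2304.
n = z²·p(1−p)/E² = 1.44² × 0.2304 / 0.040² = 2.0736 × 0.2304 / 0.001600 ≈ 298.60.
Rounding up gives n = 299.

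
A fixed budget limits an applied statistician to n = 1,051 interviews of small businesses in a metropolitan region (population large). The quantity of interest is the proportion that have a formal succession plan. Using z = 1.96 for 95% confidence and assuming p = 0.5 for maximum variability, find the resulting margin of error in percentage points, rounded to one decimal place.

3.0

SE(p̂) = √[p(1−p)/n] = √[0.2500/1051] = 0.01542.
E = z × SE = 1.96 × 0.01542 = 0.03023, or 3.0 percentage points.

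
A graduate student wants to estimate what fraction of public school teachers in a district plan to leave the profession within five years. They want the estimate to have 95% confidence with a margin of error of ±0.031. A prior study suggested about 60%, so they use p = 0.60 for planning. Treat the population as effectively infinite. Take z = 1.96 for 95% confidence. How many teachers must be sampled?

960

With p = 0.60, p(1−p) = 0.2400.
n = z²·p(1−p)/E² = 1.96² × 0.2400 / 0.031² = 3.8416 × 0.2400 / 0.000961 ≈ 959.40.
Rounding up gives n = 960.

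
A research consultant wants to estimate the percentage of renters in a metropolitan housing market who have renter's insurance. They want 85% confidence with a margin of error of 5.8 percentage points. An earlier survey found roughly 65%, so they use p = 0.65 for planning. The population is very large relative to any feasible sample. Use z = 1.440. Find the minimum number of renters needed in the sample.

With p = 0.65, p(1−p) = 0.2275.
n = z²·p(1−p)/E² = 1.440² × 0.2275 / 0.058² = 2.0736 × 0.2275 / 0.003364 ≈ 140.23.
Rounding up gives n = 141.

141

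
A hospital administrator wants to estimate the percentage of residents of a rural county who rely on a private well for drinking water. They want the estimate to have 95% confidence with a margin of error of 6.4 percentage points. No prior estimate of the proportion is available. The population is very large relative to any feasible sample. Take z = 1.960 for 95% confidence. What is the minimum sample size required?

With no prior estimate, use p = 0.5, giving p(1−p) = 0.25.
n = z²·p(1−p)/E² = 1.960² × 0.2500 / 0.064² = 3.8416 × 0.2500 / 0.004096 ≈ 234.47.
Rounding up gives n = 235.

235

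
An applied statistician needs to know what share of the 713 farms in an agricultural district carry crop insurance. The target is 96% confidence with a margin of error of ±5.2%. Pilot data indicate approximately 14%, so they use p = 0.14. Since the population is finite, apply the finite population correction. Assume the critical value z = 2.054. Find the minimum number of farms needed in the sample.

Unadjusted: n₀ = 2.054² × 0.14 × 0.86 / 0.052² ≈ 187.85, so n₀ = 188.
Finite population correction with N = 713: n = n₀ / (1 + (n₀−1)/N) = 188 / (1 + 187/713) = 188 / 1.2623 ≈ 148.94.
Rounding up, n = 149.

149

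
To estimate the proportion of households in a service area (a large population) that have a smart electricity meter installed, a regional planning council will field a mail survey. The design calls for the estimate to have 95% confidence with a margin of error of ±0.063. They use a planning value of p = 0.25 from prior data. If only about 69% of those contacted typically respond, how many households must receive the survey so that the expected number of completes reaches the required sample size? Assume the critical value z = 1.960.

264

Completed interviews needed: n₀ = 1.960² × 0.1875 / 0.063² ≈ 181.48 → 182.
At a 69% response rate, contacts needed = 182 / 0.69 ≈ 263.77 → 264.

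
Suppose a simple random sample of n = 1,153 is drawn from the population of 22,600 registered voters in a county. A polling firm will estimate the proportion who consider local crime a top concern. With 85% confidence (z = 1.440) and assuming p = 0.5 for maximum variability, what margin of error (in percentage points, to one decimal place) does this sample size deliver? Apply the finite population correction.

2.1

Finite-population factor: (N−n)/(N−1) = (22600−1153)/(22600−1) = 0.9490.
SE(p̂) = √[p(1−p)/n · (N−n)/(N−1)] = √[0.2500/1153 × 0.9490] = 0.01434.
E = z × SE = 1.440 × 0.01434 = 0.02066 ≈ 2.1 percentage points.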